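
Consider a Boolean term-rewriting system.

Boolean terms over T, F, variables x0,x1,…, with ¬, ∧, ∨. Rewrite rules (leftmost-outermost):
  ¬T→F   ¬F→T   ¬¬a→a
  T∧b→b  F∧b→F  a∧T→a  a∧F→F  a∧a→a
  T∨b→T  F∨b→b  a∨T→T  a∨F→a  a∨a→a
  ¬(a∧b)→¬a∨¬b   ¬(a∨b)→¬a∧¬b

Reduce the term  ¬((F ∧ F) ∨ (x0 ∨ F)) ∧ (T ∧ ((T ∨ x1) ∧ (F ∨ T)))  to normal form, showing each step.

Answer: normal form = ¬x0  (in 13 steps)

Working:
  start: ¬((F ∧ F) ∨ (x0 ∨ F)) ∧ (T ∧ ((T ∨ x1) ∧ (F ∨ T)))
  [1] (¬(F ∧ F) ∧ ¬(x0 ∨ F)) ∧ (T ∧ ((T ∨ x1) ∧ (F ∨ T)))
  [2] ((¬F ∨ ¬F) ∧ ¬(x0 ∨ F)) ∧ (T ∧ ((T ∨ x1) ∧ (F ∨ T)))
  [3] (¬F ∧ ¬(x0 ∨ F)) ∧ (T ∧ ((T ∨ x1) ∧ (F ∨ T)))
  [4] (T ∧ ¬(x0 ∨ F)) ∧ (T ∧ ((T ∨ x1) ∧ (F ∨ T)))
  [5] ¬(x0 ∨ F) ∧ (T ∧ ((T ∨ x1) ∧ (F ∨ T)))
  [6] (¬x0 ∧ ¬F) ∧ (T ∧ ((T ∨ x1) ∧ (F ∨ T)))
  [7] (¬x0 ∧ T) ∧ (T ∧ ((T ∨ x1) ∧ (F ∨ T)))
  [8] ¬x0 ∧ (T ∧ ((T ∨ x1) ∧ (F ∨ T)))
  [9] ¬x0 ∧ ((T ∨ x1) ∧ (F ∨ T))
  [10] ¬x0 ∧ (T ∧ (F ∨ T))
  [11] ¬x0 ∧ (F ∨ T)
  [12] ¬x0 ∧ T
  [13] ¬x0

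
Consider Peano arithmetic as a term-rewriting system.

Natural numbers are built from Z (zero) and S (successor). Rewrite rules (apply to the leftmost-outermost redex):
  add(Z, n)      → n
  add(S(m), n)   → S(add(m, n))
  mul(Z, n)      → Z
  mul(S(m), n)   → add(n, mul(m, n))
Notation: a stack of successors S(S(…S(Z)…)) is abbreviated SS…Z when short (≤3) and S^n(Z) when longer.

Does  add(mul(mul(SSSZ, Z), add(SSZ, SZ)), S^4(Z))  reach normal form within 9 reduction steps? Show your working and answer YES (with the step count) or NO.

Answer: YES — reaches normal form S^4(Z) in 9 ≤ 9 steps

Derivation:
  start: add(mul(mul(SSSZ, Z), add(SSZ, SZ)), S^4(Z))
  →1  add(mul(add(Z, mul(SSZ, Z)), add(SSZ, SZ)), S^4(Z))
  →2  add(mul(mul(SSZ, Z), add(SSZ, SZ)), S^4(Z))
  →3  add(mul(add(Z, mul(SZ, Z)), add(SSZ, SZ)), S^4(Z))
  →4  add(mul(mul(SZ, Z), add(SSZ, SZ)), S^4(Z))
  →5  add(mul(add(Z, mul(Z, Z)), add(SSZ, SZ)), S^4(Z))
  →6  add(mul(mul(Z, Z), add(SSZ, SZ)), S^4(Z))
  →7  add(mul(Z, add(SSZ, SZ)), S^4(Z))
  →8  add(Z, S^4(Z))
  →9  S^4(Z)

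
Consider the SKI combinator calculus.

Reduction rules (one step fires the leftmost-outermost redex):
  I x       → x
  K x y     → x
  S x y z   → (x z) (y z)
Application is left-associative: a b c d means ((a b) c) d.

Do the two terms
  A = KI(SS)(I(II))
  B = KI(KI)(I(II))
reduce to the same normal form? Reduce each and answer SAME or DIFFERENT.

Term A:
  start: KI(SS)(I(II))
  →1  I(I(II))
  →2  I(II)
  →3  II
  →4  I

Term B:
  start: KI(KI)(I(II))
  →1  I(I(II))
  →2  I(II)
  →3  II
  →4  I

Answer: SAME — A ⇓ I, B ⇓ I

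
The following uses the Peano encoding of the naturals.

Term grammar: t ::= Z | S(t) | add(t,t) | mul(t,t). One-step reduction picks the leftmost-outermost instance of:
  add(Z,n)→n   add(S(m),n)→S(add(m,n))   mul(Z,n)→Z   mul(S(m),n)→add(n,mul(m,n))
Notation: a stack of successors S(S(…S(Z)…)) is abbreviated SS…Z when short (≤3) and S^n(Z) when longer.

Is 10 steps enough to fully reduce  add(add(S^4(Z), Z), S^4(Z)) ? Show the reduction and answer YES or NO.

  start: add(add(S^4(Z), Z), S^4(Z))
  →1  add(S(add(SSSZ, Z)), S^4(Z))
  →2  S(add(add(SSSZ, Z), S^4(Z)))
  →3  S(add(S(add(SSZ, Z)), S^4(Z)))
  →4  S(S(add(add(SSZ, Z), S^4(Z))))
  →5  S(S(add(S(add(SZ, Z)), S^4(Z))))
  →6  S(S(S(add(add(SZ, Z), S^4(Z)))))
  →7  S(S(S(add(S(add(Z, Z)), S^4(Z)))))
  →8  S(S(S(S(add(add(Z, Z), S^4(Z))))))
  →9  S(S(S(S(add(Z, S^4(Z))))))
  →10  S^8(Z)

Answer: YES — reaches normal form S^8(Z) in 10 ≤ 10 steps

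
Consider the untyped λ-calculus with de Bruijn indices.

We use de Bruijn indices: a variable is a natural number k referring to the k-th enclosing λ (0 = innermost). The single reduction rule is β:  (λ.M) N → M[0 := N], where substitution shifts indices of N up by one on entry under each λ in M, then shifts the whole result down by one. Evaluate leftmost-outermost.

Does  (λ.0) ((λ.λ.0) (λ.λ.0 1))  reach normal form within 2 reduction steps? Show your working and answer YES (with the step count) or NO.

  start: (λ.0) ((λ.λ.0) (λ.λ.0 1))
  step 1: (λ.λ.0) (λ.λ.0 1)
  step 2: λ.0

Answer: YES — reaches normal form λ.0 in 2 ≤ 2 steps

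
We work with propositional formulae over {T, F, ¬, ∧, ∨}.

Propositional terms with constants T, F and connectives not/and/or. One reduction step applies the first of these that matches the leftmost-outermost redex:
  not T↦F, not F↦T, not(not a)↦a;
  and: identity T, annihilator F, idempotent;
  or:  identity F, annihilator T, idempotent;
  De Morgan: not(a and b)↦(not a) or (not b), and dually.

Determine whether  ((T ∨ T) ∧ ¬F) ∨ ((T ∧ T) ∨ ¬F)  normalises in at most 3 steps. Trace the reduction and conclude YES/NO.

  start: ((T ∨ T) ∧ ¬F) ∨ ((T ∧ T) ∨ ¬F)
  [1] (T ∧ ¬F) ∨ ((T ∧ T) ∨ ¬F)
  [2] ¬F ∨ ((T ∧ T) ∨ ¬F)
  [3] T ∨ ((T ∧ T) ∨ ¬F)

Answer: NO — after 3 steps the term is T ∨ ((T ∧ T) ∨ ¬F), not yet normal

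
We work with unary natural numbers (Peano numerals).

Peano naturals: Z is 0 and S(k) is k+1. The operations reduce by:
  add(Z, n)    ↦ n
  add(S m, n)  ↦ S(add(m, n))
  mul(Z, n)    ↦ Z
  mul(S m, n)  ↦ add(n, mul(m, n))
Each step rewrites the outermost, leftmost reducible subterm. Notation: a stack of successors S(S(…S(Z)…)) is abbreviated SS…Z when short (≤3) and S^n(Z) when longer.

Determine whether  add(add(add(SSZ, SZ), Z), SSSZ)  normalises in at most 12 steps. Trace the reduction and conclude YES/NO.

  start: add(add(add(SSZ, SZ), Z), SSSZ)
  step 1: add(add(S(add(SZ, SZ)), Z), SSSZ)
  step 2: add(S(add(add(SZ, SZ), Z)), SSSZ)
  step 3: S(add(add(add(SZ, SZ), Z), SSSZ))
  step 4: S(add(add(S(add(Z, SZ)), Z), SSSZ))
  step 5: S(add(S(add(add(Z, SZ), Z)), SSSZ))
  step 6: S(S(add(add(add(Z, SZ), Z), SSSZ)))
  step 7: S(S(add(add(SZ, Z), SSSZ)))
  step 8: S(S(add(S(add(Z, Z)), SSSZ)))
  step 9: S(S(S(add(add(Z, Z), SSSZ))))
  step 10: S(S(S(add(Z, SSSZ))))
  step 11: S^6(Z)

Answer: YES — reaches normal form S^6(Z) in 11 ≤ 12 steps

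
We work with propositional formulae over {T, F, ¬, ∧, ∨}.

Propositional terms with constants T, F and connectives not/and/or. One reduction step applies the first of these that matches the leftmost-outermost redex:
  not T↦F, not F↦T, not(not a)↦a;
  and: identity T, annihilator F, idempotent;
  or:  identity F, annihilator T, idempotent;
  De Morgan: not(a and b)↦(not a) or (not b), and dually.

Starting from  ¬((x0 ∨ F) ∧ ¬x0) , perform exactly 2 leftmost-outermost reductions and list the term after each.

Answer: after 2 steps: (¬x0 ∧ ¬F) ∨ ¬¬x0

Derivation:
  start: ¬((x0 ∨ F) ∧ ¬x0)
  [1] ¬(x0 ∨ F) ∨ ¬¬x0
  [2] (¬x0 ∧ ¬F) ∨ ¬¬x0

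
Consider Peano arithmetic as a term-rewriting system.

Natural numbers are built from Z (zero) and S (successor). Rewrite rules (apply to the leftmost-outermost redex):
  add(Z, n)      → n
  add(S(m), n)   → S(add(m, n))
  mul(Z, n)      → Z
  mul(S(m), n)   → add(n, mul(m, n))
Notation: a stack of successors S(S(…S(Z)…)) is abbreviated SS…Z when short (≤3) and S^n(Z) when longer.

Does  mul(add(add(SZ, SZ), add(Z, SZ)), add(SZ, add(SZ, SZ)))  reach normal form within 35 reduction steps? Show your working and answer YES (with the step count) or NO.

Answer: YES — reaches normal form S^9(Z) in 34 ≤ 35 steps

Reduction:
  start: mul(add(add(SZ, SZ), add(Z, SZ)), add(SZ, add(SZ, SZ)))
  [1] mul(add(S(add(Z, SZ)), add(Z, SZ)), add(SZ, add(SZ, SZ)))
  [2] mul(S(add(add(Z, SZ), add(Z, SZ))), add(SZ, add(SZ, SZ)))
  [3] add(add(SZ, add(SZ, SZ)), mul(add(add(Z, SZ), add(Z, SZ)), add(SZ, add(SZ, SZ))))
  [4] add(S(add(Z, add(SZ, SZ))), mul(add(add(Z, SZ), add(Z, SZ)), add(SZ, add(SZ, SZ))))
  [5] S(add(add(Z, add(SZ, SZ)), mul(add(add(Z, SZ), add(Z, SZ)), add(SZ, add(SZ, SZ)))))
  [6] S(add(add(SZ, SZ), mul(add(add(Z, SZ), add(Z, SZ)), add(SZ, add(SZ, SZ)))))
  [7] S(add(S(add(Z, SZ)), mul(add(add(Z, SZ), add(Z, SZ)), add(SZ, add(SZ, SZ)))))
  [8] S(S(add(add(Z, SZ), mul(add(add(Z, SZ), add(Z, SZ)), add(SZ, add(SZ, SZ))))))
  [9] S(S(add(SZ, mul(add(add(Z, SZ), add(Z, SZ)), add(SZ, add(SZ, SZ))))))
  [10] S(S(S(add(Z, mul(add(add(Z, SZ), add(Z, SZ)), add(SZ, add(SZ, SZ)))))))
  [11] S(S(S(mul(add(add(Z, SZ), add(Z, SZ)), add(SZ, add(SZ, SZ))))))
  [12] S(S(S(mul(add(SZ, add(Z, SZ)), add(SZ, add(SZ, SZ))))))
  [13] S(S(S(mul(S(add(Z, add(Z, SZ))), add(SZ, add(SZ, SZ))))))
  [14] S(S(S(add(add(SZ, add(SZ, SZ)), mul(add(Z, add(Z, SZ)), add(SZ, add(SZ, SZ)))))))
  [15] S(S(S(add(S(add(Z, add(SZ, SZ))), mul(add(Z, add(Z, SZ)), add(SZ, add(SZ, SZ)))))))
  [16] S(S(S(S(add(add(Z, add(SZ, SZ)), mul(add(Z, add(Z, SZ)), add(SZ, add(SZ, SZ))))))))
  [17] S(S(S(S(add(add(SZ, SZ), mul(add(Z, add(Z, SZ)), add(SZ, add(SZ, SZ))))))))
  [18] S(S(S(S(add(S(add(Z, SZ)), mul(add(Z, add(Z, SZ)), add(SZ, add(SZ, SZ))))))))
  [19] S(S(S(S(S(add(add(Z, SZ), mul(add(Z, add(Z, SZ)), add(SZ, add(SZ, SZ)))))))))
  [20] S(S(S(S(S(add(SZ, mul(add(Z, add(Z, SZ)), add(SZ, add(SZ, SZ)))))))))
  [21] S(S(S(S(S(S(add(Z, mul(add(Z, add(Z, SZ)), add(SZ, add(SZ, SZ))))))))))
  [22] S(S(S(S(S(S(mul(add(Z, add(Z, SZ)), add(SZ, add(SZ, SZ)))))))))
  [23] S(S(S(S(S(S(mul(add(Z, SZ), add(SZ, add(SZ, SZ)))))))))
  [24] S(S(S(S(S(S(mul(SZ, add(SZ, add(SZ, SZ)))))))))
  [25] S(S(S(S(S(S(add(add(SZ, add(SZ, SZ)), mul(Z, add(SZ, add(SZ, SZ))))))))))
  [26] S(S(S(S(S(S(add(S(add(Z, add(SZ, SZ))), mul(Z, add(SZ, add(SZ, SZ))))))))))
  [27] S(S(S(S(S(S(S(add(add(Z, add(SZ, SZ)), mul(Z, add(SZ, add(SZ, SZ)))))))))))
  [28] S(S(S(S(S(S(S(add(add(SZ, SZ), mul(Z, add(SZ, add(SZ, SZ)))))))))))
  [29] S(S(S(S(S(S(S(add(S(add(Z, SZ)), mul(Z, add(SZ, add(SZ, SZ)))))))))))
  [30] S(S(S(S(S(S(S(S(add(add(Z, SZ), mul(Z, add(SZ, add(SZ, SZ))))))))))))
  [31] S(S(S(S(S(S(S(S(add(SZ, mul(Z, add(SZ, add(SZ, SZ))))))))))))
  [32] S(S(S(S(S(S(S(S(S(add(Z, mul(Z, add(SZ, add(SZ, SZ)))))))))))))
  [33] S(S(S(S(S(S(S(S(S(mul(Z, add(SZ, add(SZ, SZ))))))))))))
  [34] S^9(Z)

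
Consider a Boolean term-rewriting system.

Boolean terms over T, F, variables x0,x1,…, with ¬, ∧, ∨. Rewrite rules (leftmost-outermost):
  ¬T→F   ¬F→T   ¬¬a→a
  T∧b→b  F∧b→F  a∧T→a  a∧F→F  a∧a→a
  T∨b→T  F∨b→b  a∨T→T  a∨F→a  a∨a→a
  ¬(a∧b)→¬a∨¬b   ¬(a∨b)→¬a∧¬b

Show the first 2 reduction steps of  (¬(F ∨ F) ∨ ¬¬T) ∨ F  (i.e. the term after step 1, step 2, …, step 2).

Answer: after 2 steps: (¬F ∧ ¬F) ∨ ¬¬T

Working:
  start: (¬(F ∨ F) ∨ ¬¬T) ∨ F
  step 1: ¬(F ∨ F) ∨ ¬¬T
  step 2: (¬F ∧ ¬F) ∨ ¬¬T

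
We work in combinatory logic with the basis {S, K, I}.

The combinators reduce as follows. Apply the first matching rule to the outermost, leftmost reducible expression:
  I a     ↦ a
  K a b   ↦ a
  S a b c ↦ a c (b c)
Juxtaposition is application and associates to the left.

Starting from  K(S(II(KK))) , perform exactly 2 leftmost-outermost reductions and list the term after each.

  start: K(S(II(KK)))
  [1] K(S(I(KK)))
  [2] K(S(KK))

Answer: after 2 steps: K(S(KK))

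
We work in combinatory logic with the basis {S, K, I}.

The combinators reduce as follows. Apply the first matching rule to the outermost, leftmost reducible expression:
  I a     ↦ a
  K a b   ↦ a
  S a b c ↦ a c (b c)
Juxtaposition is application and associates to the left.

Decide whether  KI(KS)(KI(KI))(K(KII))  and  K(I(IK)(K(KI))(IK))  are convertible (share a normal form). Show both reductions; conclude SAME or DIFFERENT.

Term A:
  start: KI(KS)(KI(KI))(K(KII))
  [1] I(KI(KI))(K(KII))
  [2] KI(KI)(K(KII))
  [3] I(K(KII))
  [4] K(KII)
  [5] KI

Term B:
  start: K(I(IK)(K(KI))(IK))
  [1] K(IK(K(KI))(IK))
  [2] K(K(K(KI))(IK))
  [3] K(K(KI))

Answer: DIFFERENT — A ⇓ KI, B ⇓ K(K(KI))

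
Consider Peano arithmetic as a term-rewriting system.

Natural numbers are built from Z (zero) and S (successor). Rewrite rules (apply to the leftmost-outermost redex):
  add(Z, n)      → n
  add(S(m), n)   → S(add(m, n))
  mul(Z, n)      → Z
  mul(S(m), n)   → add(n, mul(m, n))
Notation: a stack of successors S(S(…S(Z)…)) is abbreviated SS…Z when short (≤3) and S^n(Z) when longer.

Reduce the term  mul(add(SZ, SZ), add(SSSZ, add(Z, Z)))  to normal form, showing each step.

Answer: normal form = S^6(Z)  (in 23 steps)

Derivation:
  start: mul(add(SZ, SZ), add(SSSZ, add(Z, Z)))
  →1  mul(S(add(Z, SZ)), add(SSSZ, add(Z, Z)))
  →2  add(add(SSSZ, add(Z, Z)), mul(add(Z, SZ), add(SSSZ, add(Z, Z))))
  →3  add(S(add(SSZ, add(Z, Z))), mul(add(Z, SZ), add(SSSZ, add(Z, Z))))
  →4  S(add(add(SSZ, add(Z, Z)), mul(add(Z, SZ), add(SSSZ, add(Z, Z)))))
  →5  S(add(S(add(SZ, add(Z, Z))), mul(add(Z, SZ), add(SSSZ, add(Z, Z)))))
  →6  S(S(add(add(SZ, add(Z, Z)), mul(add(Z, SZ), add(SSSZ, add(Z, Z))))))
  →7  S(S(add(S(add(Z, add(Z, Z))), mul(add(Z, SZ), add(SSSZ, add(Z, Z))))))
  →8  S(S(S(add(add(Z, add(Z, Z)), mul(add(Z, SZ), add(SSSZ, add(Z, Z)))))))
  →9  S(S(S(add(add(Z, Z), mul(add(Z, SZ), add(SSSZ, add(Z, Z)))))))
  →10  S(S(S(add(Z, mul(add(Z, SZ), add(SSSZ, add(Z, Z)))))))
  →11  S(S(S(mul(add(Z, SZ), add(SSSZ, add(Z, Z))))))
  →12  S(S(S(mul(SZ, add(SSSZ, add(Z, Z))))))
  →13  S(S(S(add(add(SSSZ, add(Z, Z)), mul(Z, add(SSSZ, add(Z, Z)))))))
  →14  S(S(S(add(S(add(SSZ, add(Z, Z))), mul(Z, add(SSSZ, add(Z, Z)))))))
  →15  S(S(S(S(add(add(SSZ, add(Z, Z)), mul(Z, add(SSSZ, add(Z, Z))))))))
  →16  S(S(S(S(add(S(add(SZ, add(Z, Z))), mul(Z, add(SSSZ, add(Z, Z))))))))
  →17  S(S(S(S(S(add(add(SZ, add(Z, Z)), mul(Z, add(SSSZ, add(Z, Z)))))))))
  →18  S(S(S(S(S(add(S(add(Z, add(Z, Z))), mul(Z, add(SSSZ, add(Z, Z)))))))))
  →19  S(S(S(S(S(S(add(add(Z, add(Z, Z)), mul(Z, add(SSSZ, add(Z, Z))))))))))
  →20  S(S(S(S(S(S(add(add(Z, Z), mul(Z, add(SSSZ, add(Z, Z))))))))))
  →21  S(S(S(S(S(S(add(Z, mul(Z, add(SSSZ, add(Z, Z))))))))))
  →22  S(S(S(S(S(S(mul(Z, add(SSSZ, add(Z, Z)))))))))
  →23  S^6(Z)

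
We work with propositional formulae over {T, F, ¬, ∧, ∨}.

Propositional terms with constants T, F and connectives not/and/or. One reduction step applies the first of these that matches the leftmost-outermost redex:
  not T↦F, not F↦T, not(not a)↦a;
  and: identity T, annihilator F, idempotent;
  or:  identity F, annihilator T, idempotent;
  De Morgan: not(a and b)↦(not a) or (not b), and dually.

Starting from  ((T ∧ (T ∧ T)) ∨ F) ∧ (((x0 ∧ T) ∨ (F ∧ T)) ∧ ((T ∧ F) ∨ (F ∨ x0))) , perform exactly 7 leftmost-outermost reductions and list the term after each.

  start: ((T ∧ (T ∧ T)) ∨ F) ∧ (((x0 ∧ T) ∨ (F ∧ T)) ∧ ((T ∧ F) ∨ (F ∨ x0)))
  [1] (T ∧ (T ∧ T)) ∧ (((x0 ∧ T) ∨ (F ∧ T)) ∧ ((T ∧ F) ∨ (F ∨ x0)))
  [2] (T ∧ T) ∧ (((x0 ∧ T) ∨ (F ∧ T)) ∧ ((T ∧ F) ∨ (F ∨ x0)))
  [3] T ∧ (((x0 ∧ T) ∨ (F ∧ T)) ∧ ((T ∧ F) ∨ (F ∨ x0)))
  [4] ((x0 ∧ T) ∨ (F ∧ T)) ∧ ((T ∧ F) ∨ (F ∨ x0))
  [5] (x0 ∨ (F ∧ T)) ∧ ((T ∧ F) ∨ (F ∨ x0))
  [6] (x0 ∨ F) ∧ ((T ∧ F) ∨ (F ∨ x0))
  [7] x0 ∧ ((T ∧ F) ∨ (F ∨ x0))

Answer: after 7 steps: x0 ∧ ((T ∧ F) ∨ (F ∨ x0))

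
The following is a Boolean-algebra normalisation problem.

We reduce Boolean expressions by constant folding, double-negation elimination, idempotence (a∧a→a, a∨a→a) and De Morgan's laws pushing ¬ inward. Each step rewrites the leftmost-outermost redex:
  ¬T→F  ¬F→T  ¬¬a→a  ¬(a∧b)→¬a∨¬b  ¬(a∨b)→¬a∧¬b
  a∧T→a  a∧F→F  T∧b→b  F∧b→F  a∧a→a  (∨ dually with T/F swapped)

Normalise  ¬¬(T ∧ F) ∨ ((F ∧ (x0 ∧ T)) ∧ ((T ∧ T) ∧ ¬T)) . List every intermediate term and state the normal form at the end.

  start: ¬¬(T ∧ F) ∨ ((F ∧ (x0 ∧ T)) ∧ ((T ∧ T) ∧ ¬T))
  →1  (T ∧ F) ∨ ((F ∧ (x0 ∧ T)) ∧ ((T ∧ T) ∧ ¬T))
  →2  F ∨ ((F ∧ (x0 ∧ T)) ∧ ((T ∧ T) ∧ ¬T))
  →3  (F ∧ (x0 ∧ T)) ∧ ((T ∧ T) ∧ ¬T)
  →4  F ∧ ((T ∧ T) ∧ ¬T)
  →5  F

Answer: normal form = F  (in 5 steps)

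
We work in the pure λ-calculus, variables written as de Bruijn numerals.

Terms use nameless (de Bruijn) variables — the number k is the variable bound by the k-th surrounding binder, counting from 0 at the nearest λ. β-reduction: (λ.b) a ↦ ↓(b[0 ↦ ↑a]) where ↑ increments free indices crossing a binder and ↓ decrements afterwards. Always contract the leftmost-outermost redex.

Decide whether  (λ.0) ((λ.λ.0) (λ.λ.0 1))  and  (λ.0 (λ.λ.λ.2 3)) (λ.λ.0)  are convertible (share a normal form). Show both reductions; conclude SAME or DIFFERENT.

Term A:
  start: (λ.0) ((λ.λ.0) (λ.λ.0 1))
  →1  (λ.λ.0) (λ.λ.0 1)
  →2  λ.0

Term B:
  start: (λ.0 (λ.λ.λ.2 3)) (λ.λ.0)
  →1  (λ.λ.0) (λ.λ.λ.2 (λ.λ.0))
  →2  λ.0

Answer: SAME — A ⇓ λ.0, B ⇓ λ.0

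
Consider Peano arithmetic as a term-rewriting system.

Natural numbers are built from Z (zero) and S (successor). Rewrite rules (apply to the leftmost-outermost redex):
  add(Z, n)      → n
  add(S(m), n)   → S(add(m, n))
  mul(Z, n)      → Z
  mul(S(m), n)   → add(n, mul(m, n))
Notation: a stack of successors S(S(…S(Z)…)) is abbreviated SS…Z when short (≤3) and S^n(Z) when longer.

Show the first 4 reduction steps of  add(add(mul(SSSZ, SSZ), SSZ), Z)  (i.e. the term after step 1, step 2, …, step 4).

  start: add(add(mul(SSSZ, SSZ), SSZ), Z)
  [1] add(add(add(SSZ, mul(SSZ, SSZ)), SSZ), Z)
  [2] add(add(S(add(SZ, mul(SSZ, SSZ))), SSZ), Z)
  [3] add(S(add(add(SZ, mul(SSZ, SSZ)), SSZ)), Z)
  [4] S(add(add(add(SZ, mul(SSZ, SSZ)), SSZ), Z))

Answer: after 4 steps: S(add(add(add(SZ, mul(SSZ, SSZ)), SSZ), Z))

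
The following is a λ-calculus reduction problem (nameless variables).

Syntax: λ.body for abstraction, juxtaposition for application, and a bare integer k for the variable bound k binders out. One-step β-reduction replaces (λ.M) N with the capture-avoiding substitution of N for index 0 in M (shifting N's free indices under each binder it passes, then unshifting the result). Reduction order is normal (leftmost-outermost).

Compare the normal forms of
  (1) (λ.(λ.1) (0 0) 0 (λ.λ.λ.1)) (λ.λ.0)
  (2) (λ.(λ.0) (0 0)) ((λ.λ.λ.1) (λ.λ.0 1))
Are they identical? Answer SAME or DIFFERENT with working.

Answer: SAME — A ⇓ λ.λ.λ.1, B ⇓ λ.λ.λ.1

Reduction:
Term A:
  start: (λ.(λ.1) (0 0) 0 (λ.λ.λ.1)) (λ.λ.0)
  →1  (λ.λ.λ.0) ((λ.λ.0) (λ.λ.0)) (λ.λ.0) (λ.λ.λ.1)
  →2  (λ.λ.0) (λ.λ.0) (λ.λ.λ.1)
  →3  (λ.0) (λ.λ.λ.1)
  →4  λ.λ.λ.1

Term B:
  start: (λ.(λ.0) (0 0)) ((λ.λ.λ.1) (λ.λ.0 1))
  →1  (λ.0) ((λ.λ.λ.1) (λ.λ.0 1) ((λ.λ.λ.1) (λ.λ.0 1)))
  →2  (λ.λ.λ.1) (λ.λ.0 1) ((λ.λ.λ.1) (λ.λ.0 1))
  →3  (λ.λ.1) ((λ.λ.λ.1) (λ.λ.0 1))
  →4  λ.(λ.λ.λ.1) (λ.λ.0 1)
  →5  λ.λ.λ.1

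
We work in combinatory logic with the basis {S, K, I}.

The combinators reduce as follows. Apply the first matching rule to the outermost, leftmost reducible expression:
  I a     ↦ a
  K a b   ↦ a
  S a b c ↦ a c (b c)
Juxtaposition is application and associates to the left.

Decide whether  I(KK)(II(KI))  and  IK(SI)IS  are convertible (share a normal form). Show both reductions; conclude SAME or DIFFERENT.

Term A:
  start: I(KK)(II(KI))
  →1  KK(II(KI))
  →2  K

Term B:
  start: IK(SI)IS
  →1  K(SI)IS
  →2  SIS

Answer: DIFFERENT — A ⇓ K, B ⇓ SIS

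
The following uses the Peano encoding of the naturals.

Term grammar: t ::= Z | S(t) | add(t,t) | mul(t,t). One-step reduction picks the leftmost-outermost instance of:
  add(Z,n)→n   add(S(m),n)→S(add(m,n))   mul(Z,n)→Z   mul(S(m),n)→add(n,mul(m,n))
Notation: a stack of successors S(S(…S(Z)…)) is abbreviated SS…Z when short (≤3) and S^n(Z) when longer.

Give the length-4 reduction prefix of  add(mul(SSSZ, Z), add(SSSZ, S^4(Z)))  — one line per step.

  start: add(mul(SSSZ, Z), add(SSSZ, S^4(Z)))
  [1] add(add(Z, mul(SSZ, Z)), add(SSSZ, S^4(Z)))
  [2] add(mul(SSZ, Z), add(SSSZ, S^4(Z)))
  [3] add(add(Z, mul(SZ, Z)), add(SSSZ, S^4(Z)))
  [4] add(mul(SZ, Z), add(SSSZ, S^4(Z)))

Answer: after 4 steps: add(mul(SZ, Z), add(SSSZ, S^4(Z)))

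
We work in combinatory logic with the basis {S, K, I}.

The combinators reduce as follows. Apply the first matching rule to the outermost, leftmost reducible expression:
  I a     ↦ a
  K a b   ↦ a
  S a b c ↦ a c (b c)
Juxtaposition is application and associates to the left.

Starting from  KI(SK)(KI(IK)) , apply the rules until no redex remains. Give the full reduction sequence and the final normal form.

Answer: normal form = I  (in 3 steps)

Derivation:
  start: KI(SK)(KI(IK))
  step 1: I(KI(IK))
  step 2: KI(IK)
  step 3: I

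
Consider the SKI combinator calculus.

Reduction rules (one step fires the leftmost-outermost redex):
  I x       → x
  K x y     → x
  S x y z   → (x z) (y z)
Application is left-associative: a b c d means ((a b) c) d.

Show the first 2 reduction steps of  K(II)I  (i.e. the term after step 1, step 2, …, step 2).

Answer: after 2 steps: I

Reduction:
  start: K(II)I
  →1  II
  →2  I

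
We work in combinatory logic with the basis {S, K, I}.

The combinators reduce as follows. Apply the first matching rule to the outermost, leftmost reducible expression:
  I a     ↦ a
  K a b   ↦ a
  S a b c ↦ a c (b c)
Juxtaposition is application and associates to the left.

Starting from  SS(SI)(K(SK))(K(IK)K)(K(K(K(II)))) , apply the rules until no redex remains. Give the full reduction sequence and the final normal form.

Answer: normal form = K(K(KI))  (in 6 steps)

Derivation:
  start: SS(SI)(K(SK))(K(IK)K)(K(K(K(II))))
  →1  S(K(SK))(SI(K(SK)))(K(IK)K)(K(K(K(II))))
  →2  K(SK)(K(IK)K)(SI(K(SK))(K(IK)K))(K(K(K(II))))
  →3  SK(SI(K(SK))(K(IK)K))(K(K(K(II))))
  →4  K(K(K(K(II))))(SI(K(SK))(K(IK)K)(K(K(K(II)))))
  →5  K(K(K(II)))
  →6  K(K(KI))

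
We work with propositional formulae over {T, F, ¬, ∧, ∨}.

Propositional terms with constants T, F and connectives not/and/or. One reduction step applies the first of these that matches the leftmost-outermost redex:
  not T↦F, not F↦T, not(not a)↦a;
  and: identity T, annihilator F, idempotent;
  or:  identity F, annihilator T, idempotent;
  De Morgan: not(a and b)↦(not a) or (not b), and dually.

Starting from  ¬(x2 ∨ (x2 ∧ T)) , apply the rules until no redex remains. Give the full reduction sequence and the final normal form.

Answer: normal form = ¬x2  (in 5 steps)

Working:
  start: ¬(x2 ∨ (x2 ∧ T))
  step 1: ¬x2 ∧ ¬(x2 ∧ T)
  step 2: ¬x2 ∧ (¬x2 ∨ ¬T)
  step 3: ¬x2 ∧ (¬x2 ∨ F)
  step 4: ¬x2 ∧ ¬x2
  step 5: ¬x2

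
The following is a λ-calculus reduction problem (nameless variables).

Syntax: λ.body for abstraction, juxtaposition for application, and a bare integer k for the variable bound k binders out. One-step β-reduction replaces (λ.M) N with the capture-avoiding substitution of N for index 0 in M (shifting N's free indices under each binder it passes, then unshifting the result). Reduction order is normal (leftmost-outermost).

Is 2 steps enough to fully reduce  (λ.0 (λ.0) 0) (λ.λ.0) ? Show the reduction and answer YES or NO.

Answer: NO — after 2 steps the term is (λ.0) (λ.λ.0), not yet normal

Working:
  start: (λ.0 (λ.0) 0) (λ.λ.0)
  →1  (λ.λ.0) (λ.0) (λ.λ.0)
  →2  (λ.0) (λ.λ.0)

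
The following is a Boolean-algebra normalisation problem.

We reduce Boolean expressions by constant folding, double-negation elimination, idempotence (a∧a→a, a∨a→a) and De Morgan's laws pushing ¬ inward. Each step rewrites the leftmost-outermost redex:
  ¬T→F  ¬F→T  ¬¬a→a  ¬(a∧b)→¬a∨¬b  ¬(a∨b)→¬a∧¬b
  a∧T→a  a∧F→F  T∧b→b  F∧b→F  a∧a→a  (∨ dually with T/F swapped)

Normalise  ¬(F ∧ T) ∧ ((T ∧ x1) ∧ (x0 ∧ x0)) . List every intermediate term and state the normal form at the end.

Answer: normal form = x1 ∧ x0  (in 6 steps)

Derivation:
  start: ¬(F ∧ T) ∧ ((T ∧ x1) ∧ (x0 ∧ x0))
  step 1: (¬F ∨ ¬T) ∧ ((T ∧ x1) ∧ (x0 ∧ x0))
  step 2: (T ∨ ¬T) ∧ ((T ∧ x1) ∧ (x0 ∧ x0))
  step 3: T ∧ ((T ∧ x1) ∧ (x0 ∧ x0))
  step 4: (T ∧ x1) ∧ (x0 ∧ x0)
  step 5: x1 ∧ (x0 ∧ x0)
  step 6: x1 ∧ x0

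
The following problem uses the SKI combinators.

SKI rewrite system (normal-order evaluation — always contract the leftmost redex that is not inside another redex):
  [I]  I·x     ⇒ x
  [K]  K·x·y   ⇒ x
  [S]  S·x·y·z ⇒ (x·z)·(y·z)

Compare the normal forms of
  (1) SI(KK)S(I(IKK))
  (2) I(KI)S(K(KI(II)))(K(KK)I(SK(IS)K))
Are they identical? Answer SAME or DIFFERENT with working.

Term A:
  start: SI(KK)S(I(IKK))
  step 1: IS(KKS)(I(IKK))
  step 2: S(KKS)(I(IKK))
  step 3: SK(I(IKK))
  step 4: SK(IKK)
  step 5: SK(KK)

Term B:
  start: I(KI)S(K(KI(II)))(K(KK)I(SK(IS)K))
  step 1: KIS(K(KI(II)))(K(KK)I(SK(IS)K))
  step 2: I(K(KI(II)))(K(KK)I(SK(IS)K))
  step 3: K(KI(II))(K(KK)I(SK(IS)K))
  step 4: KI(II)
  step 5: I

Answer: DIFFERENT — A ⇓ SK(KK), B ⇓ I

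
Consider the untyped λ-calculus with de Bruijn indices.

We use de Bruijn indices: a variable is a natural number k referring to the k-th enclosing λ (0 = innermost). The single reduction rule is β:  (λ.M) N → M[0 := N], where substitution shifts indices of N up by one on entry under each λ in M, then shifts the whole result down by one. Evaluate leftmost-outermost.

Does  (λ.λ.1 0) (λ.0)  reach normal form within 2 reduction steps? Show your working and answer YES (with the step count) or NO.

  start: (λ.λ.1 0) (λ.0)
  step 1: λ.(λ.0) 0
  step 2: λ.0

Answer: YES — reaches normal form λ.0 in 2 ≤ 2 steps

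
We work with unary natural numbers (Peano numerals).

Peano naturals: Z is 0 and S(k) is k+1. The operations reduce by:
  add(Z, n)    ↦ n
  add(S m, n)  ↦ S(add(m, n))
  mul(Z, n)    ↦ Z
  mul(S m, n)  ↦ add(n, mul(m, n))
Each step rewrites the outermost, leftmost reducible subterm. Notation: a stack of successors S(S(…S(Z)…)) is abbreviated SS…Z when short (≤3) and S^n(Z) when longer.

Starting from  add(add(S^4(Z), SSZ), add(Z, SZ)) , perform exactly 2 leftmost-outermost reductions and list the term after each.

Answer: after 2 steps: S(add(add(SSSZ, SSZ), add(Z, SZ)))

Reduction:
  start: add(add(S^4(Z), SSZ), add(Z, SZ))
  →1  add(S(add(SSSZ, SSZ)), add(Z, SZ))
  →2  S(add(add(SSSZ, SSZ), add(Z, SZ)))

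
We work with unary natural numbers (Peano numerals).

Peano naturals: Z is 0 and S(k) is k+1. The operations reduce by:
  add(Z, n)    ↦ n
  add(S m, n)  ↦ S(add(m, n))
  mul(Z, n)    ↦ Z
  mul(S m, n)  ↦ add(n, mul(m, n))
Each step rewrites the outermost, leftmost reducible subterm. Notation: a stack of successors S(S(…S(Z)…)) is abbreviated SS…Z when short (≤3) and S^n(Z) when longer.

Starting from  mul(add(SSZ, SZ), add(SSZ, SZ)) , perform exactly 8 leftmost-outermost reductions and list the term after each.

  start: mul(add(SSZ, SZ), add(SSZ, SZ))
  →1  mul(S(add(SZ, SZ)), add(SSZ, SZ))
  →2  add(add(SSZ, SZ), mul(add(SZ, SZ), add(SSZ, SZ)))
  →3  add(S(add(SZ, SZ)), mul(add(SZ, SZ), add(SSZ, SZ)))
  →4  S(add(add(SZ, SZ), mul(add(SZ, SZ), add(SSZ, SZ))))
  →5  S(add(S(add(Z, SZ)), mul(add(SZ, SZ), add(SSZ, SZ))))
  →6  S(S(add(add(Z, SZ), mul(add(SZ, SZ), add(SSZ, SZ)))))
  →7  S(S(add(SZ, mul(add(SZ, SZ), add(SSZ, SZ)))))
  →8  S(S(S(add(Z, mul(add(SZ, SZ), add(SSZ, SZ))))))

Answer: after 8 steps: S(S(S(add(Z, mul(add(SZ, SZ), add(SSZ, SZ))))))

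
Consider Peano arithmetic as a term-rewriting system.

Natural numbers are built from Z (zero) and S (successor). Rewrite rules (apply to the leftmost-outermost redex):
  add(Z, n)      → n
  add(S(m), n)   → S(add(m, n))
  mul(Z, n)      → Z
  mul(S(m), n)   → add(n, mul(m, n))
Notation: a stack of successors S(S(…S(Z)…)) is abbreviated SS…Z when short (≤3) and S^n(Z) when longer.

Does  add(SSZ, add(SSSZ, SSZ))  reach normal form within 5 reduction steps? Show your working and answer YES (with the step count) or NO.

Answer: NO — after 5 steps the term is S(S(S(S(add(SZ, SSZ))))), not yet normal

Derivation:
  start: add(SSZ, add(SSSZ, SSZ))
  →1  S(add(SZ, add(SSSZ, SSZ)))
  →2  S(S(add(Z, add(SSSZ, SSZ))))
  →3  S(S(add(SSSZ, SSZ)))
  →4  S(S(S(add(SSZ, SSZ))))
  →5  S(S(S(S(add(SZ, SSZ)))))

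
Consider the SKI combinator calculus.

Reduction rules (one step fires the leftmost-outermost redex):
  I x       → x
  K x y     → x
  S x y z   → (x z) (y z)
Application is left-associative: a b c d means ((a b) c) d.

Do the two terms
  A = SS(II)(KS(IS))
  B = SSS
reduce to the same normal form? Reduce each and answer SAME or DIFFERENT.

Term A:
  start: SS(II)(KS(IS))
  [1] S(KS(IS))(II(KS(IS)))
  [2] SS(II(KS(IS)))
  [3] SS(I(KS(IS)))
  [4] SS(KS(IS))
  [5] SSS

Term B:
  start: SSS

Answer: SAME — A ⇓ SSS, B ⇓ SSS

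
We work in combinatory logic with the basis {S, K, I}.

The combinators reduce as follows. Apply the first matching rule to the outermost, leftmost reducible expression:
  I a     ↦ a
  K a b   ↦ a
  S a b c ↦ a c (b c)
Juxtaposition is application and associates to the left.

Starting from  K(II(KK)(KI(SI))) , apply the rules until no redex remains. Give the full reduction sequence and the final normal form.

Answer: normal form = KK  (in 3 steps)

Reduction:
  start: K(II(KK)(KI(SI)))
  step 1: K(I(KK)(KI(SI)))
  step 2: K(KK(KI(SI)))
  step 3: KK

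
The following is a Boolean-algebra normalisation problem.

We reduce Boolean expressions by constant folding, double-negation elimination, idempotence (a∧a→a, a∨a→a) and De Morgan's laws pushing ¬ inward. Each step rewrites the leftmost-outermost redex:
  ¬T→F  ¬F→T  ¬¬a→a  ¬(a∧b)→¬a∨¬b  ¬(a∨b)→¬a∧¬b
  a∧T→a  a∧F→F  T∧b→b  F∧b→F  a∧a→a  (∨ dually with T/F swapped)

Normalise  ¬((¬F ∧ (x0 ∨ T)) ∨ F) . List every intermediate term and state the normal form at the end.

  start: ¬((¬F ∧ (x0 ∨ T)) ∨ F)
  step 1: ¬(¬F ∧ (x0 ∨ T)) ∧ ¬F
  step 2: (¬¬F ∨ ¬(x0 ∨ T)) ∧ ¬F
  step 3: (F ∨ ¬(x0 ∨ T)) ∧ ¬F
  step 4: ¬(x0 ∨ T) ∧ ¬F
  step 5: (¬x0 ∧ ¬T) ∧ ¬F
  step 6: (¬x0 ∧ F) ∧ ¬F
  step 7: F ∧ ¬F
  step 8: F

Answer: normal form = F  (in 8 steps)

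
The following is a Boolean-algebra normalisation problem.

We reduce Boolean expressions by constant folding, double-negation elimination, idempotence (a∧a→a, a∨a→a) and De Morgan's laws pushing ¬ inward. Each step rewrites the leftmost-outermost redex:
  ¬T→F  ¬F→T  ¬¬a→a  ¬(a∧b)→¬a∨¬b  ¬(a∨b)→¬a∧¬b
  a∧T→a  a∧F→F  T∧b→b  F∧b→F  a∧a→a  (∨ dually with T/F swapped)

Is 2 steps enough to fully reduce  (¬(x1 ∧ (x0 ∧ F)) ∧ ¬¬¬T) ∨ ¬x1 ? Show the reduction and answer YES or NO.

  start: (¬(x1 ∧ (x0 ∧ F)) ∧ ¬¬¬T) ∨ ¬x1
  →1  ((¬x1 ∨ ¬(x0 ∧ F)) ∧ ¬¬¬T) ∨ ¬x1
  →2  ((¬x1 ∨ (¬x0 ∨ ¬F)) ∧ ¬¬¬T) ∨ ¬x1

Answer: NO — after 2 steps the term is ((¬x1 ∨ (¬x0 ∨ ¬F)) ∧ ¬¬¬T) ∨ ¬x1, not yet normal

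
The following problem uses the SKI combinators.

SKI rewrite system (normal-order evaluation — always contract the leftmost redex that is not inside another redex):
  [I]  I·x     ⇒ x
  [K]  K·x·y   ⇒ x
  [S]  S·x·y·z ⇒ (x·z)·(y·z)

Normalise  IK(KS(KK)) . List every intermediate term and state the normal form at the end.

Answer: normal form = KS  (in 2 steps)

Derivation:
  start: IK(KS(KK))
  step 1: K(KS(KK))
  step 2: KS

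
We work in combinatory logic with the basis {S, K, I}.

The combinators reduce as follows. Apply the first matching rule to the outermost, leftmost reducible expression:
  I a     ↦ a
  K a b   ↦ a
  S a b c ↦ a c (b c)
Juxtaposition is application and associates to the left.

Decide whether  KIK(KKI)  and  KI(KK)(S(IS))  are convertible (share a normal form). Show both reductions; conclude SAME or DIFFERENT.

Answer: DIFFERENT — A ⇓ K, B ⇓ SS

Working:
Term A:
  start: KIK(KKI)
  step 1: I(KKI)
  step 2: KKI
  step 3: K

Term B:
  start: KI(KK)(S(IS))
  step 1: I(S(IS))
  step 2: S(IS)
  step 3: SS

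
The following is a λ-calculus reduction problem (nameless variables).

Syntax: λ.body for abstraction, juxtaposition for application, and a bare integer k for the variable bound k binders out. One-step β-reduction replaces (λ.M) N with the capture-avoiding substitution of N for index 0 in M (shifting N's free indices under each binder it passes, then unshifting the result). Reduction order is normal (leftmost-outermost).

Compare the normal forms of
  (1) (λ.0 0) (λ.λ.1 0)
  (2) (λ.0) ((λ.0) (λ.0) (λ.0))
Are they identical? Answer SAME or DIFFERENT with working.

Answer: DIFFERENT — A ⇓ λ.λ.1 0, B ⇓ λ.0

Derivation:
Term A:
  start: (λ.0 0) (λ.λ.1 0)
  [1] (λ.λ.1 0) (λ.λ.1 0)
  [2] λ.(λ.λ.1 0) 0
  [3] λ.λ.1 0

Term B:
  start: (λ.0) ((λ.0) (λ.0) (λ.0))
  [1] (λ.0) (λ.0) (λ.0)
  [2] (λ.0) (λ.0)
  [3] λ.0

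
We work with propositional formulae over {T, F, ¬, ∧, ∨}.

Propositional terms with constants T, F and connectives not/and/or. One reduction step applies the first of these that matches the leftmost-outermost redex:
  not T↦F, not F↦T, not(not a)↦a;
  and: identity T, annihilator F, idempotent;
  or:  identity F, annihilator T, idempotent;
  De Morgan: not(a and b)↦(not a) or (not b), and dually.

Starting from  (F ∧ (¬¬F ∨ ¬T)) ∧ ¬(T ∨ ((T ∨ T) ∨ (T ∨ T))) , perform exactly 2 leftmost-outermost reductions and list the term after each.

Answer: after 2 steps: F

Working:
  start: (F ∧ (¬¬F ∨ ¬T)) ∧ ¬(T ∨ ((T ∨ T) ∨ (T ∨ T)))
  [1] F ∧ ¬(T ∨ ((T ∨ T) ∨ (T ∨ T)))
  [2] F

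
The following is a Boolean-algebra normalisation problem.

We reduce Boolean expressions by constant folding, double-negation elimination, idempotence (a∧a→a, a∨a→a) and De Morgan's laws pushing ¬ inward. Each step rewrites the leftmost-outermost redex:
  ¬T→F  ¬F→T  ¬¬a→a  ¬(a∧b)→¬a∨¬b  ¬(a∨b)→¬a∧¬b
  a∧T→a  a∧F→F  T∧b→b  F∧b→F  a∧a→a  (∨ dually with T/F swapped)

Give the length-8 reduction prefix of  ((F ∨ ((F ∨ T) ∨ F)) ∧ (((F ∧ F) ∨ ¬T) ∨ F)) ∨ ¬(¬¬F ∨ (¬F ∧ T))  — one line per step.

Answer: after 8 steps: F ∨ ¬(¬¬F ∨ (¬F ∧ T))

Reduction:
  start: ((F ∨ ((F ∨ T) ∨ F)) ∧ (((F ∧ F) ∨ ¬T) ∨ F)) ∨ ¬(¬¬F ∨ (¬F ∧ T))
  [1] (((F ∨ T) ∨ F) ∧ (((F ∧ F) ∨ ¬T) ∨ F)) ∨ ¬(¬¬F ∨ (¬F ∧ T))
  [2] ((F ∨ T) ∧ (((F ∧ F) ∨ ¬T) ∨ F)) ∨ ¬(¬¬F ∨ (¬F ∧ T))
  [3] (T ∧ (((F ∧ F) ∨ ¬T) ∨ F)) ∨ ¬(¬¬F ∨ (¬F ∧ T))
  [4] (((F ∧ F) ∨ ¬T) ∨ F) ∨ ¬(¬¬F ∨ (¬F ∧ T))
  [5] ((F ∧ F) ∨ ¬T) ∨ ¬(¬¬F ∨ (¬F ∧ T))
  [6] (F ∨ ¬T) ∨ ¬(¬¬F ∨ (¬F ∧ T))
  [7] ¬T ∨ ¬(¬¬F ∨ (¬F ∧ T))
  [8] F ∨ ¬(¬¬F ∨ (¬F ∧ T))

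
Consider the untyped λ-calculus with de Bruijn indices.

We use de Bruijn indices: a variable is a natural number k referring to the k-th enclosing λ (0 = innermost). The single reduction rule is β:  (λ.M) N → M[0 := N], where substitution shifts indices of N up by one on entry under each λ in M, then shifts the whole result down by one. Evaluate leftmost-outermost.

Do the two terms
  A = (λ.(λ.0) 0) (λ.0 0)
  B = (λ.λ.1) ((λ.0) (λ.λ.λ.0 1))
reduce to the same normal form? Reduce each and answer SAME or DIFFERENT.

Term A:
  start: (λ.(λ.0) 0) (λ.0 0)
  →1  (λ.0) (λ.0 0)
  →2  λ.0 0

Term B:
  start: (λ.λ.1) ((λ.0) (λ.λ.λ.0 1))
  →1  λ.(λ.0) (λ.λ.λ.0 1)
  →2  λ.λ.λ.λ.0 1

Answer: DIFFERENT — A ⇓ λ.0 0, B ⇓ λ.λ.λ.λ.0 1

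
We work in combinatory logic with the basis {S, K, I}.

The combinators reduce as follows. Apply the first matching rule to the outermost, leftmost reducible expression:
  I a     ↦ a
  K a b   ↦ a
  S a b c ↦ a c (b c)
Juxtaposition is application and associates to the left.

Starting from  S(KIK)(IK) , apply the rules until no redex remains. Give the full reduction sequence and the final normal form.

  start: S(KIK)(IK)
  [1] SI(IK)
  [2] SIK

Answer: normal form = SIK  (in 2 steps)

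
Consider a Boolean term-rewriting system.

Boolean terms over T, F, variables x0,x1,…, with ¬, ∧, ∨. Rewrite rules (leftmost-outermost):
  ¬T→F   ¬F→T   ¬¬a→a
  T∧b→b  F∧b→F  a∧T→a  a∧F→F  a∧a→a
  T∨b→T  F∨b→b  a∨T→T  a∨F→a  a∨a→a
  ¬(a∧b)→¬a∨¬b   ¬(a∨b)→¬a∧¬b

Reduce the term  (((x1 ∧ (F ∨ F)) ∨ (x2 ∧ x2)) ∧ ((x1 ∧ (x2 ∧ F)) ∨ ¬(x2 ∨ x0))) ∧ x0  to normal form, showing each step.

Answer: normal form = (x2 ∧ (¬x2 ∧ ¬x0)) ∧ x0  (in 8 steps)

Derivation:
  start: (((x1 ∧ (F ∨ F)) ∨ (x2 ∧ x2)) ∧ ((x1 ∧ (x2 ∧ F)) ∨ ¬(x2 ∨ x0))) ∧ x0
  →1  (((x1 ∧ F) ∨ (x2 ∧ x2)) ∧ ((x1 ∧ (x2 ∧ F)) ∨ ¬(x2 ∨ x0))) ∧ x0
  →2  ((F ∨ (x2 ∧ x2)) ∧ ((x1 ∧ (x2 ∧ F)) ∨ ¬(x2 ∨ x0))) ∧ x0
  →3  ((x2 ∧ x2) ∧ ((x1 ∧ (x2 ∧ F)) ∨ ¬(x2 ∨ x0))) ∧ x0
  →4  (x2 ∧ ((x1 ∧ (x2 ∧ F)) ∨ ¬(x2 ∨ x0))) ∧ x0
  →5  (x2 ∧ ((x1 ∧ F) ∨ ¬(x2 ∨ x0))) ∧ x0
  →6  (x2 ∧ (F ∨ ¬(x2 ∨ x0))) ∧ x0
  →7  (x2 ∧ ¬(x2 ∨ x0)) ∧ x0
  →8  (x2 ∧ (¬x2 ∧ ¬x0)) ∧ x0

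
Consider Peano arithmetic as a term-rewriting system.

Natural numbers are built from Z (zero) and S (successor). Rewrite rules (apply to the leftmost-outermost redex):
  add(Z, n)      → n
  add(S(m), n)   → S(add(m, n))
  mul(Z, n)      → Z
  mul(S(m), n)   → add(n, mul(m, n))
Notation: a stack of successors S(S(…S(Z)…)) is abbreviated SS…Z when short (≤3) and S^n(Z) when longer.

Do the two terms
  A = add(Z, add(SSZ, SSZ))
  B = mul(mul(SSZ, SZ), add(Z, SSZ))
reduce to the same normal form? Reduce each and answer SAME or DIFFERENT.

Term A:
  start: add(Z, add(SSZ, SSZ))
  →1  add(SSZ, SSZ)
  →2  S(add(SZ, SSZ))
  →3  S(S(add(Z, SSZ)))
  →4  S^4(Z)

Term B:
  start: mul(mul(SSZ, SZ), add(Z, SSZ))
  →1  mul(add(SZ, mul(SZ, SZ)), add(Z, SSZ))
  →2  mul(S(add(Z, mul(SZ, SZ))), add(Z, SSZ))
  →3  add(add(Z, SSZ), mul(add(Z, mul(SZ, SZ)), add(Z, SSZ)))
  →4  add(SSZ, mul(add(Z, mul(SZ, SZ)), add(Z, SSZ)))
  →5  S(add(SZ, mul(add(Z, mul(SZ, SZ)), add(Z, SSZ))))
  →6  S(S(add(Z, mul(add(Z, mul(SZ, SZ)), add(Z, SSZ)))))
  →7  S(S(mul(add(Z, mul(SZ, SZ)), add(Z, SSZ))))
  →8  S(S(mul(mul(SZ, SZ), add(Z, SSZ))))
  →9  S(S(mul(add(SZ, mul(Z, SZ)), add(Z, SSZ))))
  →10  S(S(mul(S(add(Z, mul(Z, SZ))), add(Z, SSZ))))
  →11  S(S(add(add(Z, SSZ), mul(add(Z, mul(Z, SZ)), add(Z, SSZ)))))
  →12  S(S(add(SSZ, mul(add(Z, mul(Z, SZ)), add(Z, SSZ)))))
  →13  S(S(S(add(SZ, mul(add(Z, mul(Z, SZ)), add(Z, SSZ))))))
  →14  S(S(S(S(add(Z, mul(add(Z, mul(Z, SZ)), add(Z, SSZ)))))))
  →15  S(S(S(S(mul(add(Z, mul(Z, SZ)), add(Z, SSZ))))))
  →16  S(S(S(S(mul(mul(Z, SZ), add(Z, SSZ))))))
  →17  S(S(S(S(mul(Z, add(Z, SSZ))))))
  →18  S^4(Z)

Answer: SAME — A ⇓ S^4(Z), B ⇓ S^4(Z)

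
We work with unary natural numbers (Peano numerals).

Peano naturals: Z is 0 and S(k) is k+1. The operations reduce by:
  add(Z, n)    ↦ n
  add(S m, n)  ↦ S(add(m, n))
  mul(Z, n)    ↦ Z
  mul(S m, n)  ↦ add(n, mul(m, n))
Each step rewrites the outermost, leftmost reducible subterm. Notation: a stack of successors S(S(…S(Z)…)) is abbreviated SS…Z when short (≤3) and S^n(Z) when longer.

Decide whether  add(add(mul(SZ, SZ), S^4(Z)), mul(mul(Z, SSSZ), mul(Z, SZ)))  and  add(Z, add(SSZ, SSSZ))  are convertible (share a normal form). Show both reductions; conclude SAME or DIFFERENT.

Term A:
  start: add(add(mul(SZ, SZ), S^4(Z)), mul(mul(Z, SSSZ), mul(Z, SZ)))
  →1  add(add(add(SZ, mul(Z, SZ)), S^4(Z)), mul(mul(Z, SSSZ), mul(Z, SZ)))
  →2  add(add(S(add(Z, mul(Z, SZ))), S^4(Z)), mul(mul(Z, SSSZ), mul(Z, SZ)))
  →3  add(S(add(add(Z, mul(Z, SZ)), S^4(Z))), mul(mul(Z, SSSZ), mul(Z, SZ)))
  →4  S(add(add(add(Z, mul(Z, SZ)), S^4(Z)), mul(mul(Z, SSSZ), mul(Z, SZ))))
  →5  S(add(add(mul(Z, SZ), S^4(Z)), mul(mul(Z, SSSZ), mul(Z, SZ))))
  →6  S(add(add(Z, S^4(Z)), mul(mul(Z, SSSZ), mul(Z, SZ))))
  →7  S(add(S^4(Z), mul(mul(Z, SSSZ), mul(Z, SZ))))
  →8  S(S(add(SSSZ, mul(mul(Z, SSSZ), mul(Z, SZ)))))
  →9  S(S(S(add(SSZ, mul(mul(Z, SSSZ), mul(Z, SZ))))))
  →10  S(S(S(S(add(SZ, mul(mul(Z, SSSZ), mul(Z, SZ)))))))
  →11  S(S(S(S(S(add(Z, mul(mul(Z, SSSZ), mul(Z, SZ))))))))
  →12  S(S(S(S(S(mul(mul(Z, SSSZ), mul(Z, SZ)))))))
  →13  S(S(S(S(S(mul(Z, mul(Z, SZ)))))))
  →14  S^5(Z)

Term B:
  start: add(Z, add(SSZ, SSSZ))
  →1  add(SSZ, SSSZ)
  →2  S(add(SZ, SSSZ))
  →3  S(S(add(Z, SSSZ)))
  →4  S^5(Z)

Answer: SAME — A ⇓ S^5(Z), B ⇓ S^5(Z)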